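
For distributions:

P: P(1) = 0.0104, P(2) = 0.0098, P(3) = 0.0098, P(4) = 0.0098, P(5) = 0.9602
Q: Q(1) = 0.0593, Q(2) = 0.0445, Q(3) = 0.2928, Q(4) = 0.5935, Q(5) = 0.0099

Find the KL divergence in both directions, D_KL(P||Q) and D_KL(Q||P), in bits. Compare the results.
D_KL(P||Q) = 6.1835 bits, D_KL(Q||P) = 5.1295 bits. D_KL(P||Q) is larger than D_KL(Q||P) by 1.0540 bits; the two directions differ.

D_KL(P||Q) = Σ P(x) log₂(P(x)/Q(x))

Computing term by term:
  P(1)·log₂(P(1)/Q(1)) = 0.0104·log₂(0.0104/0.0593) = -0.02612
  P(2)·log₂(P(2)/Q(2)) = 0.0098·log₂(0.0098/0.0445) = -0.02139
  P(3)·log₂(P(3)/Q(3)) = 0.0098·log₂(0.0098/0.2928) = -0.04803
  P(4)·log₂(P(4)/Q(4)) = 0.0098·log₂(0.0098/0.5935) = -0.05802
  P(5)·log₂(P(5)/Q(5)) = 0.9602·log₂(0.9602/0.0099) = 6.33709

D_KL(P||Q) = -0.02612 - 0.02139 - 0.04803 - 0.05802 + 6.33709 = 6.18353 ≈ 6.1835 bits

D_KL(Q||P) = Σ Q(x) log₂(Q(x)/P(x))

Computing term by term:
  Q(1)·log₂(Q(1)/P(1)) = 0.0593·log₂(0.0593/0.0104) = 0.14893
  Q(2)·log₂(Q(2)/P(2)) = 0.0445·log₂(0.0445/0.0098) = 0.09714
  Q(3)·log₂(Q(3)/P(3)) = 0.2928·log₂(0.2928/0.0098) = 1.43501
  Q(4)·log₂(Q(4)/P(4)) = 0.5935·log₂(0.5935/0.0098) = 3.51371
  Q(5)·log₂(Q(5)/P(5)) = 0.0099·log₂(0.0099/0.9602) = -0.06534

D_KL(Q||P) = 0.14893 + 0.09714 + 1.43501 + 3.51371 - 0.06534 = 5.12945 ≈ 5.1295 bits

These are NOT equal (difference: 1.0540 bits). KL divergence is asymmetric: D_KL(P||Q) ≠ D_KL(Q||P) in general.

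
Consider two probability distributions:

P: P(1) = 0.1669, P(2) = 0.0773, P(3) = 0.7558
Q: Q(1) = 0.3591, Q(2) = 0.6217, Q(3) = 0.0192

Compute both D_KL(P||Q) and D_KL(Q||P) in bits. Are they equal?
D_KL(P||Q) = 3.5879 bits, D_KL(Q||P) = 2.1651 bits. No, they are not equal.

D_KL(P||Q) = Σ P(x) log₂(P(x)/Q(x))

Computing term by term:
  P(1)·log₂(P(1)/Q(1)) = 0.1669·log₂(0.1669/0.3591) = -0.18449
  P(2)·log₂(P(2)/Q(2)) = 0.0773·log₂(0.0773/0.6217) = -0.23249
  P(3)·log₂(P(3)/Q(3)) = 0.7558·log₂(0.7558/0.0192) = 4.00485

D_KL(P||Q) = -0.18449 - 0.23249 + 4.00485 = 3.58787 ≈ 3.5879 bits

D_KL(Q||P) = Σ Q(x) log₂(Q(x)/P(x))

Computing term by term:
  Q(1)·log₂(Q(1)/P(1)) = 0.3591·log₂(0.3591/0.1669) = 0.39695
  Q(2)·log₂(Q(2)/P(2)) = 0.6217·log₂(0.6217/0.0773) = 1.86987
  Q(3)·log₂(Q(3)/P(3)) = 0.0192·log₂(0.0192/0.7558) = -0.10174

D_KL(Q||P) = 0.39695 + 1.86987 - 0.10174 = 2.16508 ≈ 2.1651 bits

These are NOT equal (difference: 1.4228 bits). KL divergence is asymmetric: D_KL(P||Q) ≠ D_KL(Q||P) in general.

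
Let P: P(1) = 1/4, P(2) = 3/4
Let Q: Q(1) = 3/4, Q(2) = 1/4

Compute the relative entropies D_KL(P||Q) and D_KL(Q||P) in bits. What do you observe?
D_KL(P||Q) = 0.7925 bits, D_KL(Q||P) = 0.7925 bits. The two directions give the same value here, because Q is a self-inverse relabeling of P; in general KL divergence is asymmetric.

D_KL(P||Q) = Σ P(x) log₂(P(x)/Q(x))

Computing term by term:
  P(1)·log₂(P(1)/Q(1)) = (1/4)·log₂((1/4)/(3/4)) = -0.39624
  P(2)·log₂(P(2)/Q(2)) = (3/4)·log₂((3/4)/(1/4)) = 1.18872

D_KL(P||Q) = -0.39624 + 1.18872 = 0.79248 ≈ 0.7925 bits

D_KL(Q||P) = Σ Q(x) log₂(Q(x)/P(x))

Computing term by term:
  Q(1)·log₂(Q(1)/P(1)) = (3/4)·log₂((3/4)/(1/4)) = 1.18872
  Q(2)·log₂(Q(2)/P(2)) = (1/4)·log₂((1/4)/(3/4)) = -0.39624

D_KL(Q||P) = 1.18872 - 0.39624 = 0.79248 ≈ 0.7925 bits

These ARE equal here. Q is P with outcomes relabeled (Q(1) = P(2), Q(2) = P(1)) by a relabeling that is its own inverse, so the two sums contain exactly the same terms in a different order. This is a special case — KL divergence is not symmetric in general: D_KL(P||Q) ≠ D_KL(Q||P) for most P, Q.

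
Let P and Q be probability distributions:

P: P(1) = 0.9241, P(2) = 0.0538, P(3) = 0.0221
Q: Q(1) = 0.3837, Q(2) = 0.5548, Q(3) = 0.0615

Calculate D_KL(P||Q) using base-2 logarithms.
0.9581 bits

D_KL(P||Q) = Σ P(x) log₂(P(x)/Q(x))

Computing term by term:
  P(1)·log₂(P(1)/Q(1)) = 0.9241·log₂(0.9241/0.3837) = 1.17182
  P(2)·log₂(P(2)/Q(2)) = 0.0538·log₂(0.0538/0.5548) = -0.18111
  P(3)·log₂(P(3)/Q(3)) = 0.0221·log₂(0.0221/0.0615) = -0.03263

D_KL(P||Q) = 1.17182 - 0.18111 - 0.03263 = 0.95808 ≈ 0.9581 bits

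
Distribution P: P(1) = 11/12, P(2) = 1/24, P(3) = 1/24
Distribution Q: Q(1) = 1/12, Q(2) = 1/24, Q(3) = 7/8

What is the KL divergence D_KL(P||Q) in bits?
2.9881 bits

D_KL(P||Q) = Σ P(x) log₂(P(x)/Q(x))

Computing term by term:
  P(1)·log₂(P(1)/Q(1)) = (11/12)·log₂((11/12)/(1/12)) = 3.17115
  P(2)·log₂(P(2)/Q(2)) = (1/24)·log₂((1/24)/(1/24)) = 0.00000
  P(3)·log₂(P(3)/Q(3)) = (1/24)·log₂((1/24)/(7/8)) = -0.18301

D_KL(P||Q) = 3.17115 + 0.00000 - 0.18301 = 2.98814 ≈ 2.9881 bits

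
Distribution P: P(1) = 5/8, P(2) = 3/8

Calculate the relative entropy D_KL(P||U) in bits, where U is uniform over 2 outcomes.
0.0456 bits

U(i) = 1/2 for all i

D_KL(P||U) = Σ P(x) log₂(P(x) / (1/2))
           = Σ P(x) log₂(P(x)) + log₂(2)
           = log₂(2) - H(P)

H(P) = -Σ P(x) log₂(P(x)):
  -P(1)·log₂(P(1)) = -(5/8)·log₂(5/8) = 0.42379
  -P(2)·log₂(P(2)) = -(3/8)·log₂(3/8) = 0.53064
H(P) = 0.42379 + 0.53064 = 0.95443 bits

log₂(2) = 1.00000 bits

D_KL(P||U) = 1.00000 - 0.95443 = 0.04557 ≈ 0.0456 bits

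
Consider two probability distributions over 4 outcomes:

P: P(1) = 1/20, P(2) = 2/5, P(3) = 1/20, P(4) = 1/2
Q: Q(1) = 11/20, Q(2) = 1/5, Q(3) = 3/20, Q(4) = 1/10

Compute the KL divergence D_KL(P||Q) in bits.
1.3087 bits

D_KL(P||Q) = Σ P(x) log₂(P(x)/Q(x))

Computing term by term:
  P(1)·log₂(P(1)/Q(1)) = (1/20)·log₂((1/20)/(11/20)) = -0.17297
  P(2)·log₂(P(2)/Q(2)) = (2/5)·log₂((2/5)/(1/5)) = 0.40000
  P(3)·log₂(P(3)/Q(3)) = (1/20)·log₂((1/20)/(3/20)) = -0.07925
  P(4)·log₂(P(4)/Q(4)) = (1/2)·log₂((1/2)/(1/10)) = 1.16096

D_KL(P||Q) = -0.17297 + 0.40000 - 0.07925 + 1.16096 = 1.30874 ≈ 1.3087 bits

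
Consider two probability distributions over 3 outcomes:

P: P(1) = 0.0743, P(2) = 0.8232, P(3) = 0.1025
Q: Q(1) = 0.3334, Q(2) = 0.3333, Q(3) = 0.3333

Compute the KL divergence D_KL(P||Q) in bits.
0.7385 bits

D_KL(P||Q) = Σ P(x) log₂(P(x)/Q(x))

Computing term by term:
  P(1)·log₂(P(1)/Q(1)) = 0.0743·log₂(0.0743/0.3334) = -0.16092
  P(2)·log₂(P(2)/Q(2)) = 0.8232·log₂(0.8232/0.3333) = 1.07380
  P(3)·log₂(P(3)/Q(3)) = 0.1025·log₂(0.1025/0.3333) = -0.17437

D_KL(P||Q) = -0.16092 + 1.07380 - 0.17437 = 0.73851 ≈ 0.7385 bits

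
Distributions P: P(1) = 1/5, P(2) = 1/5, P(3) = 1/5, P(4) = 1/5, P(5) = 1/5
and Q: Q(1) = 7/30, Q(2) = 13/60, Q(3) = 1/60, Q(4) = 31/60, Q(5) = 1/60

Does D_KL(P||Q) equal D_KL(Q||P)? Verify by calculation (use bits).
D_KL(P||Q) = 1.0926 bits, D_KL(Q||P) = 0.6649 bits. No — D_KL(P||Q) ≠ D_KL(Q||P) for this pair.

D_KL(P||Q) = Σ P(x) log₂(P(x)/Q(x))

Computing term by term:
  P(1)·log₂(P(1)/Q(1)) = (1/5)·log₂((1/5)/(7/30)) = -0.04448
  P(2)·log₂(P(2)/Q(2)) = (1/5)·log₂((1/5)/(13/60)) = -0.02310
  P(3)·log₂(P(3)/Q(3)) = (1/5)·log₂((1/5)/(1/60)) = 0.71699
  P(4)·log₂(P(4)/Q(4)) = (1/5)·log₂((1/5)/(31/60)) = -0.27385
  P(5)·log₂(P(5)/Q(5)) = (1/5)·log₂((1/5)/(1/60)) = 0.71699

D_KL(P||Q) = -0.04448 - 0.02310 + 0.71699 - 0.27385 + 0.71699 = 1.09255 ≈ 1.0926 bits

D_KL(Q||P) = Σ Q(x) log₂(Q(x)/P(x))

Computing term by term:
  Q(1)·log₂(Q(1)/P(1)) = (7/30)·log₂((7/30)/(1/5)) = 0.05189
  Q(2)·log₂(Q(2)/P(2)) = (13/60)·log₂((13/60)/(1/5)) = 0.02502
  Q(3)·log₂(Q(3)/P(3)) = (1/60)·log₂((1/60)/(1/5)) = -0.05975
  Q(4)·log₂(Q(4)/P(4)) = (31/60)·log₂((31/60)/(1/5)) = 0.70744
  Q(5)·log₂(Q(5)/P(5)) = (1/60)·log₂((1/60)/(1/5)) = -0.05975

D_KL(Q||P) = 0.05189 + 0.02502 - 0.05975 + 0.70744 - 0.05975 = 0.66485 ≈ 0.6649 bits

These are NOT equal (difference: 0.4277 bits). KL divergence is asymmetric: D_KL(P||Q) ≠ D_KL(Q||P) in general.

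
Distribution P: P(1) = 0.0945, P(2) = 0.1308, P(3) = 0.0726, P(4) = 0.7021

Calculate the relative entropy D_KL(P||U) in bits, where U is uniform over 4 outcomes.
0.6616 bits

U(i) = 1/4 for all i

D_KL(P||U) = Σ P(x) log₂(P(x) / (1/4))
           = Σ P(x) log₂(P(x)) + log₂(4)
           = log₂(4) - H(P)

H(P) = -Σ P(x) log₂(P(x)):
  -P(1)·log₂(P(1)) = -(0.0945)·log₂(0.0945) = 0.32163
  -P(2)·log₂(P(2)) = -(0.1308)·log₂(0.1308) = 0.38384
  -P(3)·log₂(P(3)) = -(0.0726)·log₂(0.0726) = 0.27471
  -P(4)·log₂(P(4)) = -(0.7021)·log₂(0.7021) = 0.35825
H(P) = 0.32163 + 0.38384 + 0.27471 + 0.35825 = 1.33843 bits

log₂(4) = 2.00000 bits

D_KL(P||U) = 2.00000 - 1.33843 = 0.66157 ≈ 0.6616 bits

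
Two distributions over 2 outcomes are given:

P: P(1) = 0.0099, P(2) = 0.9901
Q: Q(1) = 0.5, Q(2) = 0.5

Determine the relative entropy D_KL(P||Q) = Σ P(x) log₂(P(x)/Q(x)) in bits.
0.9199 bits

D_KL(P||Q) = Σ P(x) log₂(P(x)/Q(x))

Computing term by term:
  P(1)·log₂(P(1)/Q(1)) = 0.0099·log₂(0.0099/0.5) = -0.05602
  P(2)·log₂(P(2)/Q(2)) = 0.9901·log₂(0.9901/0.5) = 0.97589

D_KL(P||Q) = -0.05602 + 0.97589 = 0.91987 ≈ 0.9199 bits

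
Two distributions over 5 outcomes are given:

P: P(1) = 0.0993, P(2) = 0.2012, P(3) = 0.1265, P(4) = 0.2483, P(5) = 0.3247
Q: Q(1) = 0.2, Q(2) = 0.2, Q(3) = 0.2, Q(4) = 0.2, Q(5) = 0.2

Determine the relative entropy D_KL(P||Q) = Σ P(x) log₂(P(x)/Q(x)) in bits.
0.1223 bits

D_KL(P||Q) = Σ P(x) log₂(P(x)/Q(x))

Computing term by term:
  P(1)·log₂(P(1)/Q(1)) = 0.0993·log₂(0.0993/0.2) = -0.10031
  P(2)·log₂(P(2)/Q(2)) = 0.2012·log₂(0.2012/0.2) = 0.00174
  P(3)·log₂(P(3)/Q(3)) = 0.1265·log₂(0.1265/0.2) = -0.08360
  P(4)·log₂(P(4)/Q(4)) = 0.2483·log₂(0.2483/0.2) = 0.07749
  P(5)·log₂(P(5)/Q(5)) = 0.3247·log₂(0.3247/0.2) = 0.22700

D_KL(P||Q) = -0.10031 + 0.00174 - 0.08360 + 0.07749 + 0.22700 = 0.12232 ≈ 0.1223 bits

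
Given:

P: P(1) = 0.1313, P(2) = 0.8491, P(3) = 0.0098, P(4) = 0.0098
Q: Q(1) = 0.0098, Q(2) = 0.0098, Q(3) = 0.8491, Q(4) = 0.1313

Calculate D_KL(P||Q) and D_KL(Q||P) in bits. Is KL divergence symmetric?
D_KL(P||Q) = 5.8575 bits, D_KL(Q||P) = 5.8575 bits. The two values coincide for this particular pair, but no — KL divergence is not symmetric in general.

D_KL(P||Q) = Σ P(x) log₂(P(x)/Q(x))

Computing term by term:
  P(1)·log₂(P(1)/Q(1)) = 0.1313·log₂(0.1313/0.0098) = 0.49158
  P(2)·log₂(P(2)/Q(2)) = 0.8491·log₂(0.8491/0.0098) = 5.46566
  P(3)·log₂(P(3)/Q(3)) = 0.0098·log₂(0.0098/0.8491) = -0.06308
  P(4)·log₂(P(4)/Q(4)) = 0.0098·log₂(0.0098/0.1313) = -0.03669

D_KL(P||Q) = 0.49158 + 5.46566 - 0.06308 - 0.03669 = 5.85747 ≈ 5.8575 bits

D_KL(Q||P) = Σ Q(x) log₂(Q(x)/P(x))

Computing term by term:
  Q(1)·log₂(Q(1)/P(1)) = 0.0098·log₂(0.0098/0.1313) = -0.03669
  Q(2)·log₂(Q(2)/P(2)) = 0.0098·log₂(0.0098/0.8491) = -0.06308
  Q(3)·log₂(Q(3)/P(3)) = 0.8491·log₂(0.8491/0.0098) = 5.46566
  Q(4)·log₂(Q(4)/P(4)) = 0.1313·log₂(0.1313/0.0098) = 0.49158

D_KL(Q||P) = -0.03669 - 0.06308 + 5.46566 + 0.49158 = 5.85747 ≈ 5.8575 bits

These ARE equal here. Q is P with outcomes relabeled (Q(1) = P(4), Q(2) = P(3), Q(3) = P(2), Q(4) = P(1)) by a relabeling that is its own inverse, so the two sums contain exactly the same terms in a different order. This is a special case — KL divergence is not symmetric in general: D_KL(P||Q) ≠ D_KL(Q||P) for most P, Q.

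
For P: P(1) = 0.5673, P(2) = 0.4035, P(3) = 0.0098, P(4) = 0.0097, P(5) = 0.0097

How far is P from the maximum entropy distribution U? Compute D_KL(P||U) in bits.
1.1345 bits

U(i) = 1/5 for all i

D_KL(P||U) = Σ P(x) log₂(P(x) / (1/5))
           = Σ P(x) log₂(P(x)) + log₂(5)
           = log₂(5) - H(P)

H(P) = -Σ P(x) log₂(P(x)):
  -P(1)·log₂(P(1)) = -(0.5673)·log₂(0.5673) = 0.46395
  -P(2)·log₂(P(2)) = -(0.4035)·log₂(0.4035) = 0.52833
  -P(3)·log₂(P(3)) = -(0.0098)·log₂(0.0098) = 0.06540
  -P(4)·log₂(P(4)) = -(0.0097)·log₂(0.0097) = 0.06487
  -P(5)·log₂(P(5)) = -(0.0097)·log₂(0.0097) = 0.06487
H(P) = 0.46395 + 0.52833 + 0.06540 + 0.06487 + 0.06487 = 1.18742 bits

log₂(5) = 2.32193 bits

D_KL(P||U) = 2.32193 - 1.18742 = 1.13451 ≈ 1.1345 bits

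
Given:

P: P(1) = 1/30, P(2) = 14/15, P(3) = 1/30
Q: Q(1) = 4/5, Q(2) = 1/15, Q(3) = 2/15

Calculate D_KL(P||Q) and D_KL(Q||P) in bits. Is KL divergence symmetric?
D_KL(P||Q) = 3.3340 bits, D_KL(Q||P) = 3.6808 bits. No, KL divergence is not symmetric.

D_KL(P||Q) = Σ P(x) log₂(P(x)/Q(x))

Computing term by term:
  P(1)·log₂(P(1)/Q(1)) = (1/30)·log₂((1/30)/(4/5)) = -0.15283
  P(2)·log₂(P(2)/Q(2)) = (14/15)·log₂((14/15)/(1/15)) = 3.55353
  P(3)·log₂(P(3)/Q(3)) = (1/30)·log₂((1/30)/(2/15)) = -0.06667

D_KL(P||Q) = -0.15283 + 3.55353 - 0.06667 = 3.33403 ≈ 3.3340 bits

D_KL(Q||P) = Σ Q(x) log₂(Q(x)/P(x))

Computing term by term:
  Q(1)·log₂(Q(1)/P(1)) = (4/5)·log₂((4/5)/(1/30)) = 3.66797
  Q(2)·log₂(Q(2)/P(2)) = (1/15)·log₂((1/15)/(14/15)) = -0.25382
  Q(3)·log₂(Q(3)/P(3)) = (2/15)·log₂((2/15)/(1/30)) = 0.26667

D_KL(Q||P) = 3.66797 - 0.25382 + 0.26667 = 3.68082 ≈ 3.6808 bits

These are NOT equal (difference: 0.3468 bits). KL divergence is asymmetric: D_KL(P||Q) ≠ D_KL(Q||P) in general.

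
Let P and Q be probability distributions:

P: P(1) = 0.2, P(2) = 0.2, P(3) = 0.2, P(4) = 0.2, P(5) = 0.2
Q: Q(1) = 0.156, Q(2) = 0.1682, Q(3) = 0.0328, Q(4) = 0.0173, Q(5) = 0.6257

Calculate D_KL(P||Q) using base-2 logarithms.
1.0204 bits

D_KL(P||Q) = Σ P(x) log₂(P(x)/Q(x))

Computing term by term:
  P(1)·log₂(P(1)/Q(1)) = 0.2·log₂(0.2/0.156) = 0.07169
  P(2)·log₂(P(2)/Q(2)) = 0.2·log₂(0.2/0.1682) = 0.04996
  P(3)·log₂(P(3)/Q(3)) = 0.2·log₂(0.2/0.0328) = 0.52165
  P(4)·log₂(P(4)/Q(4)) = 0.2·log₂(0.2/0.0173) = 0.70623
  P(5)·log₂(P(5)/Q(5)) = 0.2·log₂(0.2/0.6257) = -0.32909

D_KL(P||Q) = 0.07169 + 0.04996 + 0.52165 + 0.70623 - 0.32909 = 1.02044 ≈ 1.0204 bits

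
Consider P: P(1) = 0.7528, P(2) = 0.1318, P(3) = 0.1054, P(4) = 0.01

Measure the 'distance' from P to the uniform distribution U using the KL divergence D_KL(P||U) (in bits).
0.8977 bits

U(i) = 1/4 for all i

D_KL(P||U) = Σ P(x) log₂(P(x) / (1/4))
           = Σ P(x) log₂(P(x)) + log₂(4)
           = log₂(4) - H(P)

H(P) = -Σ P(x) log₂(P(x)):
  -P(1)·log₂(P(1)) = -(0.7528)·log₂(0.7528) = 0.30839
  -P(2)·log₂(P(2)) = -(0.1318)·log₂(0.1318) = 0.38533
  -P(3)·log₂(P(3)) = -(0.1054)·log₂(0.1054) = 0.34213
  -P(4)·log₂(P(4)) = -(0.01)·log₂(0.01) = 0.06644
H(P) = 0.30839 + 0.38533 + 0.34213 + 0.06644 = 1.10229 bits

log₂(4) = 2.00000 bits

D_KL(P||U) = 2.00000 - 1.10229 = 0.89771 ≈ 0.8977 bits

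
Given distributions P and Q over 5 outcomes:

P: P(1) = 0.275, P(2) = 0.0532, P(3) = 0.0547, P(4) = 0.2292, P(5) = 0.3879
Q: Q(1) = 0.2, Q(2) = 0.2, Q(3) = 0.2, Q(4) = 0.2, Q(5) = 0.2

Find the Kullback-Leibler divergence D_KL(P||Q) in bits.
0.3382 bits

D_KL(P||Q) = Σ P(x) log₂(P(x)/Q(x))

Computing term by term:
  P(1)·log₂(P(1)/Q(1)) = 0.275·log₂(0.275/0.2) = 0.12634
  P(2)·log₂(P(2)/Q(2)) = 0.0532·log₂(0.0532/0.2) = -0.10164
  P(3)·log₂(P(3)/Q(3)) = 0.0547·log₂(0.0547/0.2) = -0.10231
  P(4)·log₂(P(4)/Q(4)) = 0.2292·log₂(0.2292/0.2) = 0.04506
  P(5)·log₂(P(5)/Q(5)) = 0.3879·log₂(0.3879/0.2) = 0.37071

D_KL(P||Q) = 0.12634 - 0.10164 - 0.10231 + 0.04506 + 0.37071 = 0.33816 ≈ 0.3382 bits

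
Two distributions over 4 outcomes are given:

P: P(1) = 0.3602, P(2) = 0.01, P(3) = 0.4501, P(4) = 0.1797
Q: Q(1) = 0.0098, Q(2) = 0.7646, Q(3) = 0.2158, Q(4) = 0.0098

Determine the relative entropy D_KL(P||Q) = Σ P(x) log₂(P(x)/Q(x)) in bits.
3.0419 bits

D_KL(P||Q) = Σ P(x) log₂(P(x)/Q(x))

Computing term by term:
  P(1)·log₂(P(1)/Q(1)) = 0.3602·log₂(0.3602/0.0098) = 1.87299
  P(2)·log₂(P(2)/Q(2)) = 0.01·log₂(0.01/0.7646) = -0.06257
  P(3)·log₂(P(3)/Q(3)) = 0.4501·log₂(0.4501/0.2158) = 0.47735
  P(4)·log₂(P(4)/Q(4)) = 0.1797·log₂(0.1797/0.0098) = 0.75414

D_KL(P||Q) = 1.87299 - 0.06257 + 0.47735 + 0.75414 = 3.04191 ≈ 3.0419 bits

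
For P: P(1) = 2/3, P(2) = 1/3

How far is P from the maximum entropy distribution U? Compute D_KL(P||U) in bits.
0.0817 bits

U(i) = 1/2 for all i

D_KL(P||U) = Σ P(x) log₂(P(x) / (1/2))
           = Σ P(x) log₂(P(x)) + log₂(2)
           = log₂(2) - H(P)

H(P) = -Σ P(x) log₂(P(x)):
  -P(1)·log₂(P(1)) = -(2/3)·log₂(2/3) = 0.38998
  -P(2)·log₂(P(2)) = -(1/3)·log₂(1/3) = 0.52832
H(P) = 0.38998 + 0.52832 = 0.91830 bits

log₂(2) = 1.00000 bits

D_KL(P||U) = 1.00000 - 0.91830 = 0.08170 ≈ 0.0817 bits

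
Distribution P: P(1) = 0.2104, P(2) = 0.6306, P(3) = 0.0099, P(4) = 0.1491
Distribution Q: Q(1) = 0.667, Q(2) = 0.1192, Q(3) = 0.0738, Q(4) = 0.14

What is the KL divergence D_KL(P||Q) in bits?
1.1502 bits

D_KL(P||Q) = Σ P(x) log₂(P(x)/Q(x))

Computing term by term:
  P(1)·log₂(P(1)/Q(1)) = 0.2104·log₂(0.2104/0.667) = -0.35022
  P(2)·log₂(P(2)/Q(2)) = 0.6306·log₂(0.6306/0.1192) = 1.51555
  P(3)·log₂(P(3)/Q(3)) = 0.0099·log₂(0.0099/0.0738) = -0.02869
  P(4)·log₂(P(4)/Q(4)) = 0.1491·log₂(0.1491/0.14) = 0.01355

D_KL(P||Q) = -0.35022 + 1.51555 - 0.02869 + 0.01355 = 1.15019 ≈ 1.1502 bits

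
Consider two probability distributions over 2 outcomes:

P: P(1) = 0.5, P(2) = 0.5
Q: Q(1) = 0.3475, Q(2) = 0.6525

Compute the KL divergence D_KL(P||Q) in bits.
0.0704 bits

D_KL(P||Q) = Σ P(x) log₂(P(x)/Q(x))

Computing term by term:
  P(1)·log₂(P(1)/Q(1)) = 0.5·log₂(0.5/0.3475) = 0.26246
  P(2)·log₂(P(2)/Q(2)) = 0.5·log₂(0.5/0.6525) = -0.19202

D_KL(P||Q) = 0.26246 - 0.19202 = 0.07044 ≈ 0.0704 bits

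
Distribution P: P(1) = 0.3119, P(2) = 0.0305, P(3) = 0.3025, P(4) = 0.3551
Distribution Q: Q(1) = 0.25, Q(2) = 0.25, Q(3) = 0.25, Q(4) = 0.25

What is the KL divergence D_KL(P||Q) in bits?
0.2700 bits

D_KL(P||Q) = Σ P(x) log₂(P(x)/Q(x))

Computing term by term:
  P(1)·log₂(P(1)/Q(1)) = 0.3119·log₂(0.3119/0.25) = 0.09954
  P(2)·log₂(P(2)/Q(2)) = 0.0305·log₂(0.0305/0.25) = -0.09257
  P(3)·log₂(P(3)/Q(3)) = 0.3025·log₂(0.3025/0.25) = 0.08319
  P(4)·log₂(P(4)/Q(4)) = 0.3551·log₂(0.3551/0.25) = 0.17979

D_KL(P||Q) = 0.09954 - 0.09257 + 0.08319 + 0.17979 = 0.26995 ≈ 0.2700 bits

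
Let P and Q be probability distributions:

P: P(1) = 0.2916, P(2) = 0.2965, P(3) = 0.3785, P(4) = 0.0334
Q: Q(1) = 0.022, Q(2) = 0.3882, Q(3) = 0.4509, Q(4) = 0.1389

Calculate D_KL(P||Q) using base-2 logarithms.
0.8077 bits

D_KL(P||Q) = Σ P(x) log₂(P(x)/Q(x))

Computing term by term:
  P(1)·log₂(P(1)/Q(1)) = 0.2916·log₂(0.2916/0.022) = 1.08721
  P(2)·log₂(P(2)/Q(2)) = 0.2965·log₂(0.2965/0.3882) = -0.11527
  P(3)·log₂(P(3)/Q(3)) = 0.3785·log₂(0.3785/0.4509) = -0.09558
  P(4)·log₂(P(4)/Q(4)) = 0.0334·log₂(0.0334/0.1389) = -0.06867

D_KL(P||Q) = 1.08721 - 0.11527 - 0.09558 - 0.06867 = 0.80769 ≈ 0.8077 bits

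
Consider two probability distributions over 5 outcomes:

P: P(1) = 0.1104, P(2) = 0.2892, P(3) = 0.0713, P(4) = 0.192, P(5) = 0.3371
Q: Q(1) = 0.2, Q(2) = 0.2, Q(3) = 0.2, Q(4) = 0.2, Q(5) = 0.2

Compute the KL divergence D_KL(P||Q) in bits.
0.1957 bits

D_KL(P||Q) = Σ P(x) log₂(P(x)/Q(x))

Computing term by term:
  P(1)·log₂(P(1)/Q(1)) = 0.1104·log₂(0.1104/0.2) = -0.09464
  P(2)·log₂(P(2)/Q(2)) = 0.2892·log₂(0.2892/0.2) = 0.15387
  P(3)·log₂(P(3)/Q(3)) = 0.0713·log₂(0.0713/0.2) = -0.10610
  P(4)·log₂(P(4)/Q(4)) = 0.192·log₂(0.192/0.2) = -0.01131
  P(5)·log₂(P(5)/Q(5)) = 0.3371·log₂(0.3371/0.2) = 0.25390

D_KL(P||Q) = -0.09464 + 0.15387 - 0.10610 - 0.01131 + 0.25390 = 0.19572 ≈ 0.1957 bits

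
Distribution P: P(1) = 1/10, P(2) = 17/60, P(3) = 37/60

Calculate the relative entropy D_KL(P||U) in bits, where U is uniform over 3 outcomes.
0.3072 bits

U(i) = 1/3 for all i

D_KL(P||U) = Σ P(x) log₂(P(x) / (1/3))
           = Σ P(x) log₂(P(x)) + log₂(3)
           = log₂(3) - H(P)

H(P) = -Σ P(x) log₂(P(x)):
  -P(1)·log₂(P(1)) = -(1/10)·log₂(1/10) = 0.33219
  -P(2)·log₂(P(2)) = -(17/60)·log₂(17/60) = 0.51550
  -P(3)·log₂(P(3)) = -(37/60)·log₂(37/60) = 0.43009
H(P) = 0.33219 + 0.51550 + 0.43009 = 1.27778 bits

log₂(3) = 1.58496 bits

D_KL(P||U) = 1.58496 - 1.27778 = 0.30718 ≈ 0.3072 bits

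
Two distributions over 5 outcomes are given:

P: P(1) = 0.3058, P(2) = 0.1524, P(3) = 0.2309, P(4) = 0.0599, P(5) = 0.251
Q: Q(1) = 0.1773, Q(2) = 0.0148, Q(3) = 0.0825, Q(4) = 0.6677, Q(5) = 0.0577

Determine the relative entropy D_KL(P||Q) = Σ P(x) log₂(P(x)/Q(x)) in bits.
1.4200 bits

D_KL(P||Q) = Σ P(x) log₂(P(x)/Q(x))

Computing term by term:
  P(1)·log₂(P(1)/Q(1)) = 0.3058·log₂(0.3058/0.1773) = 0.24048
  P(2)·log₂(P(2)/Q(2)) = 0.1524·log₂(0.1524/0.0148) = 0.51270
  P(3)·log₂(P(3)/Q(3)) = 0.2309·log₂(0.2309/0.0825) = 0.34284
  P(4)·log₂(P(4)/Q(4)) = 0.0599·log₂(0.0599/0.6677) = -0.20837
  P(5)·log₂(P(5)/Q(5)) = 0.251·log₂(0.251/0.0577) = 0.53238

D_KL(P||Q) = 0.24048 + 0.51270 + 0.34284 - 0.20837 + 0.53238 = 1.42003 ≈ 1.4200 bits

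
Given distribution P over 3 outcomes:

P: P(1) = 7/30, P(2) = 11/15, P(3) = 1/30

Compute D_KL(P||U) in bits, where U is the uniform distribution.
0.6034 bits

U(i) = 1/3 for all i

D_KL(P||U) = Σ P(x) log₂(P(x) / (1/3))
           = Σ P(x) log₂(P(x)) + log₂(3)
           = log₂(3) - H(P)

H(P) = -Σ P(x) log₂(P(x)):
  -P(1)·log₂(P(1)) = -(7/30)·log₂(7/30) = 0.48989
  -P(2)·log₂(P(2)) = -(11/15)·log₂(11/15) = 0.32814
  -P(3)·log₂(P(3)) = -(1/30)·log₂(1/30) = 0.16356
H(P) = 0.48989 + 0.32814 + 0.16356 = 0.98159 bits

log₂(3) = 1.58496 bits

D_KL(P||U) = 1.58496 - 0.98159 = 0.60337 ≈ 0.6034 bits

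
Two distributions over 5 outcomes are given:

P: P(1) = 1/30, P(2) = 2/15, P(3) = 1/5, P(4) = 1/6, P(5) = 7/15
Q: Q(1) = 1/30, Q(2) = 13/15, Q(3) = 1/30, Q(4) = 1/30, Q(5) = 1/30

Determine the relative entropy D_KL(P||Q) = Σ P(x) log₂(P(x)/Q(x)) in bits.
2.3207 bits

D_KL(P||Q) = Σ P(x) log₂(P(x)/Q(x))

Computing term by term:
  P(1)·log₂(P(1)/Q(1)) = (1/30)·log₂((1/30)/(1/30)) = 0.00000
  P(2)·log₂(P(2)/Q(2)) = (2/15)·log₂((2/15)/(13/15)) = -0.36006
  P(3)·log₂(P(3)/Q(3)) = (1/5)·log₂((1/5)/(1/30)) = 0.51699
  P(4)·log₂(P(4)/Q(4)) = (1/6)·log₂((1/6)/(1/30)) = 0.38699
  P(5)·log₂(P(5)/Q(5)) = (7/15)·log₂((7/15)/(1/30)) = 1.77677

D_KL(P||Q) = 0.00000 - 0.36006 + 0.51699 + 0.38699 + 1.77677 = 2.32069 ≈ 2.3207 bits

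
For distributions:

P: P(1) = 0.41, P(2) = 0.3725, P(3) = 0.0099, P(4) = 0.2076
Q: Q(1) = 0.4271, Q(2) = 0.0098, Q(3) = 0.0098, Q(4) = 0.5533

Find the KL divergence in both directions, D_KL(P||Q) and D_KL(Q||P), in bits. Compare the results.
D_KL(P||Q) = 1.6374 bits, D_KL(Q||P) = 0.7561 bits. D_KL(P||Q) is larger than D_KL(Q||P) by 0.8813 bits; the two directions differ.

D_KL(P||Q) = Σ P(x) log₂(P(x)/Q(x))

Computing term by term:
  P(1)·log₂(P(1)/Q(1)) = 0.41·log₂(0.41/0.4271) = -0.02417
  P(2)·log₂(P(2)/Q(2)) = 0.3725·log₂(0.3725/0.0098) = 1.95500
  P(3)·log₂(P(3)/Q(3)) = 0.0099·log₂(0.0099/0.0098) = 0.00015
  P(4)·log₂(P(4)/Q(4)) = 0.2076·log₂(0.2076/0.5533) = -0.29360

D_KL(P||Q) = -0.02417 + 1.95500 + 0.00015 - 0.29360 = 1.63738 ≈ 1.6374 bits

D_KL(Q||P) = Σ Q(x) log₂(Q(x)/P(x))

Computing term by term:
  Q(1)·log₂(Q(1)/P(1)) = 0.4271·log₂(0.4271/0.41) = 0.02518
  Q(2)·log₂(Q(2)/P(2)) = 0.0098·log₂(0.0098/0.3725) = -0.05143
  Q(3)·log₂(Q(3)/P(3)) = 0.0098·log₂(0.0098/0.0099) = -0.00014
  Q(4)·log₂(Q(4)/P(4)) = 0.5533·log₂(0.5533/0.2076) = 0.78251

D_KL(Q||P) = 0.02518 - 0.05143 - 0.00014 + 0.78251 = 0.75612 ≈ 0.7561 bits

These are NOT equal (difference: 0.8813 bits). KL divergence is asymmetric: D_KL(P||Q) ≠ D_KL(Q||P) in general.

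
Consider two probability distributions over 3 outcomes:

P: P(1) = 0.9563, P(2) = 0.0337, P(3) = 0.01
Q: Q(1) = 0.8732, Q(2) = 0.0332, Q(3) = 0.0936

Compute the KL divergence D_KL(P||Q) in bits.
0.0939 bits

D_KL(P||Q) = Σ P(x) log₂(P(x)/Q(x))

Computing term by term:
  P(1)·log₂(P(1)/Q(1)) = 0.9563·log₂(0.9563/0.8732) = 0.12542
  P(2)·log₂(P(2)/Q(2)) = 0.0337·log₂(0.0337/0.0332) = 0.00073
  P(3)·log₂(P(3)/Q(3)) = 0.01·log₂(0.01/0.0936) = -0.03227

D_KL(P||Q) = 0.12542 + 0.00073 - 0.03227 = 0.09388 ≈ 0.0939 bits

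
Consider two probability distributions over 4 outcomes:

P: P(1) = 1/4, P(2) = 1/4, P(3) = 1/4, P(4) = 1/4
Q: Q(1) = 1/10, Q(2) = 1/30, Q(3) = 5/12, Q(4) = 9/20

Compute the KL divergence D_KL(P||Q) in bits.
0.6610 bits

D_KL(P||Q) = Σ P(x) log₂(P(x)/Q(x))

Computing term by term:
  P(1)·log₂(P(1)/Q(1)) = (1/4)·log₂((1/4)/(1/10)) = 0.33048
  P(2)·log₂(P(2)/Q(2)) = (1/4)·log₂((1/4)/(1/30)) = 0.72672
  P(3)·log₂(P(3)/Q(3)) = (1/4)·log₂((1/4)/(5/12)) = -0.18424
  P(4)·log₂(P(4)/Q(4)) = (1/4)·log₂((1/4)/(9/20)) = -0.21200

D_KL(P||Q) = 0.33048 + 0.72672 - 0.18424 - 0.21200 = 0.66096 ≈ 0.6610 bits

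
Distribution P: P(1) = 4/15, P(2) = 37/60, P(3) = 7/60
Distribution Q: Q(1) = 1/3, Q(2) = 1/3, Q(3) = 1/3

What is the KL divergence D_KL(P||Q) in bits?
0.2848 bits

D_KL(P||Q) = Σ P(x) log₂(P(x)/Q(x))

Computing term by term:
  P(1)·log₂(P(1)/Q(1)) = (4/15)·log₂((4/15)/(1/3)) = -0.08585
  P(2)·log₂(P(2)/Q(2)) = (37/60)·log₂((37/60)/(1/3)) = 0.54731
  P(3)·log₂(P(3)/Q(3)) = (7/60)·log₂((7/60)/(1/3)) = -0.17670

D_KL(P||Q) = -0.08585 + 0.54731 - 0.17670 = 0.28476 ≈ 0.2848 bits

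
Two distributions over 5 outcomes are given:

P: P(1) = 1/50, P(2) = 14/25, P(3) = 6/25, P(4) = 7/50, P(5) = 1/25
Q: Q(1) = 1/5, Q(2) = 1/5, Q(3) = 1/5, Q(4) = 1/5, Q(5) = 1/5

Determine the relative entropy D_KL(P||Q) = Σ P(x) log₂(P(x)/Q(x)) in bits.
0.6636 bits

D_KL(P||Q) = Σ P(x) log₂(P(x)/Q(x))

Computing term by term:
  P(1)·log₂(P(1)/Q(1)) = (1/50)·log₂((1/50)/(1/5)) = -0.06644
  P(2)·log₂(P(2)/Q(2)) = (14/25)·log₂((14/25)/(1/5)) = 0.83184
  P(3)·log₂(P(3)/Q(3)) = (6/25)·log₂((6/25)/(1/5)) = 0.06313
  P(4)·log₂(P(4)/Q(4)) = (7/50)·log₂((7/50)/(1/5)) = -0.07204
  P(5)·log₂(P(5)/Q(5)) = (1/25)·log₂((1/25)/(1/5)) = -0.09288

D_KL(P||Q) = -0.06644 + 0.83184 + 0.06313 - 0.07204 - 0.09288 = 0.66361 ≈ 0.6636 bits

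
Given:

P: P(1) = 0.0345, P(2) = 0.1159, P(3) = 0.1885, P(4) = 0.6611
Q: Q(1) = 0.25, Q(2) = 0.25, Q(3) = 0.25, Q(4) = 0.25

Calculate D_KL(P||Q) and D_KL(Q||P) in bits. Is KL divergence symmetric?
D_KL(P||Q) = 0.6236 bits, D_KL(Q||P) = 0.7427 bits. No, KL divergence is not symmetric.

D_KL(P||Q) = Σ P(x) log₂(P(x)/Q(x))

Computing term by term:
  P(1)·log₂(P(1)/Q(1)) = 0.0345·log₂(0.0345/0.25) = -0.09858
  P(2)·log₂(P(2)/Q(2)) = 0.1159·log₂(0.1159/0.25) = -0.12854
  P(3)·log₂(P(3)/Q(3)) = 0.1885·log₂(0.1885/0.25) = -0.07679
  P(4)·log₂(P(4)/Q(4)) = 0.6611·log₂(0.6611/0.25) = 0.92748

D_KL(P||Q) = -0.09858 - 0.12854 - 0.07679 + 0.92748 = 0.62357 ≈ 0.6236 bits

D_KL(Q||P) = Σ Q(x) log₂(Q(x)/P(x))

Computing term by term:
  Q(1)·log₂(Q(1)/P(1)) = 0.25·log₂(0.25/0.0345) = 0.71431
  Q(2)·log₂(Q(2)/P(2)) = 0.25·log₂(0.25/0.1159) = 0.27726
  Q(3)·log₂(Q(3)/P(3)) = 0.25·log₂(0.25/0.1885) = 0.10184
  Q(4)·log₂(Q(4)/P(4)) = 0.25·log₂(0.25/0.6611) = -0.35074

D_KL(Q||P) = 0.71431 + 0.27726 + 0.10184 - 0.35074 = 0.74267 ≈ 0.7427 bits

These are NOT equal (difference: 0.1191 bits). KL divergence is asymmetric: D_KL(P||Q) ≠ D_KL(Q||P) in general.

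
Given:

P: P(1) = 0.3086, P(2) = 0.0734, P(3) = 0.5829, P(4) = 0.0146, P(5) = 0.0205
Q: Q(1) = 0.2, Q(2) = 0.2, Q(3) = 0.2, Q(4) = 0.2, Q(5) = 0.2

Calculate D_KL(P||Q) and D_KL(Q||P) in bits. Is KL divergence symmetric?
D_KL(P||Q) = 0.8640 bits, D_KL(Q||P) = 1.2679 bits. No, KL divergence is not symmetric.

D_KL(P||Q) = Σ P(x) log₂(P(x)/Q(x))

Computing term by term:
  P(1)·log₂(P(1)/Q(1)) = 0.3086·log₂(0.3086/0.2) = 0.19310
  P(2)·log₂(P(2)/Q(2)) = 0.0734·log₂(0.0734/0.2) = -0.10615
  P(3)·log₂(P(3)/Q(3)) = 0.5829·log₂(0.5829/0.2) = 0.89956
  P(4)·log₂(P(4)/Q(4)) = 0.0146·log₂(0.0146/0.2) = -0.05513
  P(5)·log₂(P(5)/Q(5)) = 0.0205·log₂(0.0205/0.2) = -0.06737

D_KL(P||Q) = 0.19310 - 0.10615 + 0.89956 - 0.05513 - 0.06737 = 0.86401 ≈ 0.8640 bits

D_KL(Q||P) = Σ Q(x) log₂(Q(x)/P(x))

Computing term by term:
  Q(1)·log₂(Q(1)/P(1)) = 0.2·log₂(0.2/0.3086) = -0.12515
  Q(2)·log₂(Q(2)/P(2)) = 0.2·log₂(0.2/0.0734) = 0.28923
  Q(3)·log₂(Q(3)/P(3)) = 0.2·log₂(0.2/0.5829) = -0.30865
  Q(4)·log₂(Q(4)/P(4)) = 0.2·log₂(0.2/0.0146) = 0.75519
  Q(5)·log₂(Q(5)/P(5)) = 0.2·log₂(0.2/0.0205) = 0.65726

D_KL(Q||P) = -0.12515 + 0.28923 - 0.30865 + 0.75519 + 0.65726 = 1.26788 ≈ 1.2679 bits

These are NOT equal (difference: 0.4039 bits). KL divergence is asymmetric: D_KL(P||Q) ≠ D_KL(Q||P) in general.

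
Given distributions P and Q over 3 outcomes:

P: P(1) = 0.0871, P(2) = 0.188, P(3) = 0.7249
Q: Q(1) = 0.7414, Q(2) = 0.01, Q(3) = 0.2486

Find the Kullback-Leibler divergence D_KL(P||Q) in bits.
1.6459 bits

D_KL(P||Q) = Σ P(x) log₂(P(x)/Q(x))

Computing term by term:
  P(1)·log₂(P(1)/Q(1)) = 0.0871·log₂(0.0871/0.7414) = -0.26910
  P(2)·log₂(P(2)/Q(2)) = 0.188·log₂(0.188/0.01) = 0.79574
  P(3)·log₂(P(3)/Q(3)) = 0.7249·log₂(0.7249/0.2486) = 1.11921

D_KL(P||Q) = -0.26910 + 0.79574 + 1.11921 = 1.64585 ≈ 1.6459 bits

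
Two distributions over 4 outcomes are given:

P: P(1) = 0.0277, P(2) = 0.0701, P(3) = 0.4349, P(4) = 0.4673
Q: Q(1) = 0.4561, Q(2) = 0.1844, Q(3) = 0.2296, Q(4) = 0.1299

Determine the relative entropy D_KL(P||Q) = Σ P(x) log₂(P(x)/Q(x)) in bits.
1.0541 bits

D_KL(P||Q) = Σ P(x) log₂(P(x)/Q(x))

Computing term by term:
  P(1)·log₂(P(1)/Q(1)) = 0.0277·log₂(0.0277/0.4561) = -0.11195
  P(2)·log₂(P(2)/Q(2)) = 0.0701·log₂(0.0701/0.1844) = -0.09781
  P(3)·log₂(P(3)/Q(3)) = 0.4349·log₂(0.4349/0.2296) = 0.40079
  P(4)·log₂(P(4)/Q(4)) = 0.4673·log₂(0.4673/0.1299) = 0.86308

D_KL(P||Q) = -0.11195 - 0.09781 + 0.40079 + 0.86308 = 1.05411 ≈ 1.0541 bits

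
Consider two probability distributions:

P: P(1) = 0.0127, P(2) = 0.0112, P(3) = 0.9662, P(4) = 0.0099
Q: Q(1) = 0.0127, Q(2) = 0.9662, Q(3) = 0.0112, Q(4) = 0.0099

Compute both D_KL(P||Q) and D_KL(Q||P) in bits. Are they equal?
D_KL(P||Q) = 6.1414 bits, D_KL(Q||P) = 6.1414 bits. Yes, in this case they are equal (although KL divergence is not symmetric in general).

D_KL(P||Q) = Σ P(x) log₂(P(x)/Q(x))

Computing term by term:
  P(1)·log₂(P(1)/Q(1)) = 0.0127·log₂(0.0127/0.0127) = 0.00000
  P(2)·log₂(P(2)/Q(2)) = 0.0112·log₂(0.0112/0.9662) = -0.07202
  P(3)·log₂(P(3)/Q(3)) = 0.9662·log₂(0.9662/0.0112) = 6.21339
  P(4)·log₂(P(4)/Q(4)) = 0.0099·log₂(0.0099/0.0099) = 0.00000

D_KL(P||Q) = 0.00000 - 0.07202 + 6.21339 + 0.00000 = 6.14137 ≈ 6.1414 bits

D_KL(Q||P) = Σ Q(x) log₂(Q(x)/P(x))

Computing term by term:
  Q(1)·log₂(Q(1)/P(1)) = 0.0127·log₂(0.0127/0.0127) = 0.00000
  Q(2)·log₂(Q(2)/P(2)) = 0.9662·log₂(0.9662/0.0112) = 6.21339
  Q(3)·log₂(Q(3)/P(3)) = 0.0112·log₂(0.0112/0.9662) = -0.07202
  Q(4)·log₂(Q(4)/P(4)) = 0.0099·log₂(0.0099/0.0099) = 0.00000

D_KL(Q||P) = 0.00000 + 6.21339 - 0.07202 + 0.00000 = 6.14137 ≈ 6.1414 bits

These ARE equal here. Q is P with outcomes relabeled (Q(2) = P(3), Q(3) = P(2)) by a relabeling that is its own inverse, so the two sums contain exactly the same terms in a different order. This is a special case — KL divergence is not symmetric in general: D_KL(P||Q) ≠ D_KL(Q||P) for most P, Q.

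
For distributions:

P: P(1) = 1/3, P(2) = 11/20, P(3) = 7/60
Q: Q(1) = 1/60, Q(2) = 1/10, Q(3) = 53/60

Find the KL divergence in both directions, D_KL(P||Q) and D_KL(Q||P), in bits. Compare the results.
D_KL(P||Q) = 2.4526 bits, D_KL(Q||P) = 2.2619 bits. D_KL(P||Q) is larger than D_KL(Q||P) by 0.1907 bits; the two directions differ.

D_KL(P||Q) = Σ P(x) log₂(P(x)/Q(x))

Computing term by term:
  P(1)·log₂(P(1)/Q(1)) = (1/3)·log₂((1/3)/(1/60)) = 1.44064
  P(2)·log₂(P(2)/Q(2)) = (11/20)·log₂((11/20)/(1/10)) = 1.35269
  P(3)·log₂(P(3)/Q(3)) = (7/60)·log₂((7/60)/(53/60)) = -0.34073

D_KL(P||Q) = 1.44064 + 1.35269 - 0.34073 = 2.45260 ≈ 2.4526 bits

D_KL(Q||P) = Σ Q(x) log₂(Q(x)/P(x))

Computing term by term:
  Q(1)·log₂(Q(1)/P(1)) = (1/60)·log₂((1/60)/(1/3)) = -0.07203
  Q(2)·log₂(Q(2)/P(2)) = (1/10)·log₂((1/10)/(11/20)) = -0.24594
  Q(3)·log₂(Q(3)/P(3)) = (53/60)·log₂((53/60)/(7/60)) = 2.57983

D_KL(Q||P) = -0.07203 - 0.24594 + 2.57983 = 2.26186 ≈ 2.2619 bits

These are NOT equal (difference: 0.1907 bits). KL divergence is asymmetric: D_KL(P||Q) ≠ D_KL(Q||P) in general.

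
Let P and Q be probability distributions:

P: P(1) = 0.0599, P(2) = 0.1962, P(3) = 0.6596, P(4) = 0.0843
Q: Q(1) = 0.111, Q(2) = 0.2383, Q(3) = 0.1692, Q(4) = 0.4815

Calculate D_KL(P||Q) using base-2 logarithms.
0.9744 bits

D_KL(P||Q) = Σ P(x) log₂(P(x)/Q(x))

Computing term by term:
  P(1)·log₂(P(1)/Q(1)) = 0.0599·log₂(0.0599/0.111) = -0.05331
  P(2)·log₂(P(2)/Q(2)) = 0.1962·log₂(0.1962/0.2383) = -0.05503
  P(3)·log₂(P(3)/Q(3)) = 0.6596·log₂(0.6596/0.1692) = 1.29470
  P(4)·log₂(P(4)/Q(4)) = 0.0843·log₂(0.0843/0.4815) = -0.21192

D_KL(P||Q) = -0.05331 - 0.05503 + 1.29470 - 0.21192 = 0.97444 ≈ 0.9744 bits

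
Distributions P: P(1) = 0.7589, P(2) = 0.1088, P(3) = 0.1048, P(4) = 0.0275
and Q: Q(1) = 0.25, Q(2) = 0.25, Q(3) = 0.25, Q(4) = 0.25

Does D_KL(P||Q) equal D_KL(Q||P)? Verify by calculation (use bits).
D_KL(P||Q) = 0.8661 bits, D_KL(Q||P) = 1.0092 bits. No — D_KL(P||Q) ≠ D_KL(Q||P) for this pair.

D_KL(P||Q) = Σ P(x) log₂(P(x)/Q(x))

Computing term by term:
  P(1)·log₂(P(1)/Q(1)) = 0.7589·log₂(0.7589/0.25) = 1.21574
  P(2)·log₂(P(2)/Q(2)) = 0.1088·log₂(0.1088/0.25) = -0.13059
  P(3)·log₂(P(3)/Q(3)) = 0.1048·log₂(0.1048/0.25) = -0.13145
  P(4)·log₂(P(4)/Q(4)) = 0.0275·log₂(0.0275/0.25) = -0.08757

D_KL(P||Q) = 1.21574 - 0.13059 - 0.13145 - 0.08757 = 0.86613 ≈ 0.8661 bits

D_KL(Q||P) = Σ Q(x) log₂(Q(x)/P(x))

Computing term by term:
  Q(1)·log₂(Q(1)/P(1)) = 0.25·log₂(0.25/0.7589) = -0.40050
  Q(2)·log₂(Q(2)/P(2)) = 0.25·log₂(0.25/0.1088) = 0.30006
  Q(3)·log₂(Q(3)/P(3)) = 0.25·log₂(0.25/0.1048) = 0.31357
  Q(4)·log₂(Q(4)/P(4)) = 0.25·log₂(0.25/0.0275) = 0.79611

D_KL(Q||P) = -0.40050 + 0.30006 + 0.31357 + 0.79611 = 1.00924 ≈ 1.0092 bits

These are NOT equal (difference: 0.1431 bits). KL divergence is asymmetric: D_KL(P||Q) ≠ D_KL(Q||P) in general.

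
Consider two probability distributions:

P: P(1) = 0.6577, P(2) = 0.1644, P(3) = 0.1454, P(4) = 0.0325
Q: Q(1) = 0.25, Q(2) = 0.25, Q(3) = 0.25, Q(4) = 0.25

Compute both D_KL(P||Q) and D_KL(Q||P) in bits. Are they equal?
D_KL(P||Q) = 0.6091 bits, D_KL(Q||P) = 0.7336 bits. No, they are not equal.

D_KL(P||Q) = Σ P(x) log₂(P(x)/Q(x))

Computing term by term:
  P(1)·log₂(P(1)/Q(1)) = 0.6577·log₂(0.6577/0.25) = 0.91782
  P(2)·log₂(P(2)/Q(2)) = 0.1644·log₂(0.1644/0.25) = -0.09942
  P(3)·log₂(P(3)/Q(3)) = 0.1454·log₂(0.1454/0.25) = -0.11369
  P(4)·log₂(P(4)/Q(4)) = 0.0325·log₂(0.0325/0.25) = -0.09566

D_KL(P||Q) = 0.91782 - 0.09942 - 0.11369 - 0.09566 = 0.60905 ≈ 0.6091 bits

D_KL(Q||P) = Σ Q(x) log₂(Q(x)/P(x))

Computing term by term:
  Q(1)·log₂(Q(1)/P(1)) = 0.25·log₂(0.25/0.6577) = -0.34888
  Q(2)·log₂(Q(2)/P(2)) = 0.25·log₂(0.25/0.1644) = 0.15118
  Q(3)·log₂(Q(3)/P(3)) = 0.25·log₂(0.25/0.1454) = 0.19548
  Q(4)·log₂(Q(4)/P(4)) = 0.25·log₂(0.25/0.0325) = 0.73585

D_KL(Q||P) = -0.34888 + 0.15118 + 0.19548 + 0.73585 = 0.73363 ≈ 0.7336 bits

These are NOT equal (difference: 0.1245 bits). KL divergence is asymmetric: D_KL(P||Q) ≠ D_KL(Q||P) in general.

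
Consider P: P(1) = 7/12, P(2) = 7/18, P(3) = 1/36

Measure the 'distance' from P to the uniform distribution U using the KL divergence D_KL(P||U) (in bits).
0.4579 bits

U(i) = 1/3 for all i

D_KL(P||U) = Σ P(x) log₂(P(x) / (1/3))
           = Σ P(x) log₂(P(x)) + log₂(3)
           = log₂(3) - H(P)

H(P) = -Σ P(x) log₂(P(x)):
  -P(1)·log₂(P(1)) = -(7/12)·log₂(7/12) = 0.45360
  -P(2)·log₂(P(2)) = -(7/18)·log₂(7/18) = 0.52989
  -P(3)·log₂(P(3)) = -(1/36)·log₂(1/36) = 0.14361
H(P) = 0.45360 + 0.52989 + 0.14361 = 1.12710 bits

log₂(3) = 1.58496 bits

D_KL(P||U) = 1.58496 - 1.12710 = 0.45786 ≈ 0.4579 bits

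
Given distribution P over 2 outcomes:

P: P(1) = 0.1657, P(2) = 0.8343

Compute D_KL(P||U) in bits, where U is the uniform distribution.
0.3522 bits

U(i) = 1/2 for all i

D_KL(P||U) = Σ P(x) log₂(P(x) / (1/2))
           = Σ P(x) log₂(P(x)) + log₂(2)
           = log₂(2) - H(P)

H(P) = -Σ P(x) log₂(P(x)):
  -P(1)·log₂(P(1)) = -(0.1657)·log₂(0.1657) = 0.42972
  -P(2)·log₂(P(2)) = -(0.8343)·log₂(0.8343) = 0.21805
H(P) = 0.42972 + 0.21805 = 0.64777 bits

log₂(2) = 1.00000 bits

D_KL(P||U) = 1.00000 - 0.64777 = 0.35223 ≈ 0.3522 bits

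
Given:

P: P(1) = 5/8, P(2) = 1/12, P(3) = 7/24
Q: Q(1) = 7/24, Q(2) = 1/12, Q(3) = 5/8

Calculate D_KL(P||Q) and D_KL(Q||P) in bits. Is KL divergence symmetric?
D_KL(P||Q) = 0.3665 bits, D_KL(Q||P) = 0.3665 bits. The two values coincide for this particular pair, but no — KL divergence is not symmetric in general.

D_KL(P||Q) = Σ P(x) log₂(P(x)/Q(x))

Computing term by term:
  P(1)·log₂(P(1)/Q(1)) = (5/8)·log₂((5/8)/(7/24)) = 0.68721
  P(2)·log₂(P(2)/Q(2)) = (1/12)·log₂((1/12)/(1/12)) = 0.00000
  P(3)·log₂(P(3)/Q(3)) = (7/24)·log₂((7/24)/(5/8)) = -0.32070

D_KL(P||Q) = 0.68721 + 0.00000 - 0.32070 = 0.36651 ≈ 0.3665 bits

D_KL(Q||P) = Σ Q(x) log₂(Q(x)/P(x))

Computing term by term:
  Q(1)·log₂(Q(1)/P(1)) = (7/24)·log₂((7/24)/(5/8)) = -0.32070
  Q(2)·log₂(Q(2)/P(2)) = (1/12)·log₂((1/12)/(1/12)) = 0.00000
  Q(3)·log₂(Q(3)/P(3)) = (5/8)·log₂((5/8)/(7/24)) = 0.68721

D_KL(Q||P) = -0.32070 + 0.00000 + 0.68721 = 0.36651 ≈ 0.3665 bits

These ARE equal here. Q is P with outcomes relabeled (Q(1) = P(3), Q(3) = P(1)) by a relabeling that is its own inverse, so the two sums contain exactly the same terms in a different order. This is a special case — KL divergence is not symmetric in general: D_KL(P||Q) ≠ D_KL(Q||P) for most P, Q.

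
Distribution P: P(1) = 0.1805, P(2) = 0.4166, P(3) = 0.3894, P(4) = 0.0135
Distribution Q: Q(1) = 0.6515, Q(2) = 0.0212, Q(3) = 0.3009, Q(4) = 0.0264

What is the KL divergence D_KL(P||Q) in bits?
1.5875 bits

D_KL(P||Q) = Σ P(x) log₂(P(x)/Q(x))

Computing term by term:
  P(1)·log₂(P(1)/Q(1)) = 0.1805·log₂(0.1805/0.6515) = -0.33424
  P(2)·log₂(P(2)/Q(2)) = 0.4166·log₂(0.4166/0.0212) = 1.78993
  P(3)·log₂(P(3)/Q(3)) = 0.3894·log₂(0.3894/0.3009) = 0.14484
  P(4)·log₂(P(4)/Q(4)) = 0.0135·log₂(0.0135/0.0264) = -0.01306

D_KL(P||Q) = -0.33424 + 1.78993 + 0.14484 - 0.01306 = 1.58747 ≈ 1.5875 bits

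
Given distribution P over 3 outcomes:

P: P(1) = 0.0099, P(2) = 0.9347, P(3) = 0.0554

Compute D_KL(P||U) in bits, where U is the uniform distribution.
1.1967 bits

U(i) = 1/3 for all i

D_KL(P||U) = Σ P(x) log₂(P(x) / (1/3))
           = Σ P(x) log₂(P(x)) + log₂(3)
           = log₂(3) - H(P)

H(P) = -Σ P(x) log₂(P(x)):
  -P(1)·log₂(P(1)) = -(0.0099)·log₂(0.0099) = 0.06592
  -P(2)·log₂(P(2)) = -(0.9347)·log₂(0.9347) = 0.09106
  -P(3)·log₂(P(3)) = -(0.0554)·log₂(0.0554) = 0.23124
H(P) = 0.06592 + 0.09106 + 0.23124 = 0.38822 bits

log₂(3) = 1.58496 bits

D_KL(P||U) = 1.58496 - 0.38822 = 1.19674 ≈ 1.1967 bits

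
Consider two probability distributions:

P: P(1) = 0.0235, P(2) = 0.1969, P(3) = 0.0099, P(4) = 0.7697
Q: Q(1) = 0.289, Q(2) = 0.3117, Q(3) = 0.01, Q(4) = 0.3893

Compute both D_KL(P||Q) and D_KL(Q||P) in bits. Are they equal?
D_KL(P||Q) = 0.5412 bits, D_KL(Q||P) = 0.8701 bits. No, they are not equal.

D_KL(P||Q) = Σ P(x) log₂(P(x)/Q(x))

Computing term by term:
  P(1)·log₂(P(1)/Q(1)) = 0.0235·log₂(0.0235/0.289) = -0.08508
  P(2)·log₂(P(2)/Q(2)) = 0.1969·log₂(0.1969/0.3117) = -0.13048
  P(3)·log₂(P(3)/Q(3)) = 0.0099·log₂(0.0099/0.01) = -0.00014
  P(4)·log₂(P(4)/Q(4)) = 0.7697·log₂(0.7697/0.3893) = 0.75693

D_KL(P||Q) = -0.08508 - 0.13048 - 0.00014 + 0.75693 = 0.54123 ≈ 0.5412 bits

D_KL(Q||P) = Σ Q(x) log₂(Q(x)/P(x))

Computing term by term:
  Q(1)·log₂(Q(1)/P(1)) = 0.289·log₂(0.289/0.0235) = 1.04628
  Q(2)·log₂(Q(2)/P(2)) = 0.3117·log₂(0.3117/0.1969) = 0.20656
  Q(3)·log₂(Q(3)/P(3)) = 0.01·log₂(0.01/0.0099) = 0.00014
  Q(4)·log₂(Q(4)/P(4)) = 0.3893·log₂(0.3893/0.7697) = -0.38284

D_KL(Q||P) = 1.04628 + 0.20656 + 0.00014 - 0.38284 = 0.87014 ≈ 0.8701 bits

These are NOT equal (difference: 0.3289 bits). KL divergence is asymmetric: D_KL(P||Q) ≠ D_KL(Q||P) in general.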